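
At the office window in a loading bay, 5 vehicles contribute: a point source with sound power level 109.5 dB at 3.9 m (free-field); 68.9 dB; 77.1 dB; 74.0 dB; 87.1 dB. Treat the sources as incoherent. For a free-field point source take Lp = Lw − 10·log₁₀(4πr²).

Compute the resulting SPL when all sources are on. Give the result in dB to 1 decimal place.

Source at 3.9 m: Lp = 109.5 − 10·log₁₀(4π·3.9²) = 109.5 − 10·log₁₀(191.134) = 86.7 dB.
Sum in the linear (power) domain: Σ 10^(Lᵢ/10) = 10^(86.7/10) + 10^(68.9/10) + 10^(77.1/10) + 10^(74.0/10) + 10^(87.1/10) = 1.065e+09.
L_total = 10·log₁₀(1.065e+09) = 90.3 dB.

90.3 dB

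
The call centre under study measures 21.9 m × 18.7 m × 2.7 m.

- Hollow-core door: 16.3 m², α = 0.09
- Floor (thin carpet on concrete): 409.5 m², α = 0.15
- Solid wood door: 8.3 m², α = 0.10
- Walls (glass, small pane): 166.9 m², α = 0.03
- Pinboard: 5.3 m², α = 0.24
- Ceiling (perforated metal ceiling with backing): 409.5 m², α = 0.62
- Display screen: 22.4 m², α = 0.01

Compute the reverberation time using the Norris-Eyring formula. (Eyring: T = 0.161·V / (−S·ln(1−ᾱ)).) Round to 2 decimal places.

S = Σ Sᵢ = 1038.2 m².
Σ(Sᵢαᵢ) = 16.3×0.09 + 409.5×0.15 + 8.3×0.10 + 166.9×0.03 + 5.3×0.24 + 409.5×0.62 + 22.4×0.01 = 324.115.
Mean coefficient ᾱ = A/S = 0.3122.
Eyring denominator: −S ln(1−ᾱ) = 388.554.
V = 21.9 × 18.7 × 2.7 = 1105.731 m³.
T = 0.161·V/[−S·ln(1−ᾱ)] = 0.161·1105.731/388.554 = 0.46 s.

0.46 s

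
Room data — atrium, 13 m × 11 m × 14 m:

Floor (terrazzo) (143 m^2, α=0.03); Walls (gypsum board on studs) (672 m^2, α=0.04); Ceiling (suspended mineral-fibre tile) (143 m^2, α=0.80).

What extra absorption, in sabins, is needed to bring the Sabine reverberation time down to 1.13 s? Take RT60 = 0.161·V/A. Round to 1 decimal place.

Summing Sᵢαᵢ: 4.290 + 26.880 + 114.400 → A₁ = 145.570 sabins.
V = 2002 m³. Required absorption A₂ = 0.161 × 2002 / 1.13 = 285.241 sabins.
Additional absorption ΔA = 285.241 − 145.570 = 139.7 sabins.

139.7 sabins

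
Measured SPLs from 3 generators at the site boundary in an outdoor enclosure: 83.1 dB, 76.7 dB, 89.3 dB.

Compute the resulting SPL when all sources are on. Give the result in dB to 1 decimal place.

90.4 dB

Σ 10^(Lᵢ/10) = 1.102e+09.
Back to dB: 10·log₁₀ Σ = 90.4 dB.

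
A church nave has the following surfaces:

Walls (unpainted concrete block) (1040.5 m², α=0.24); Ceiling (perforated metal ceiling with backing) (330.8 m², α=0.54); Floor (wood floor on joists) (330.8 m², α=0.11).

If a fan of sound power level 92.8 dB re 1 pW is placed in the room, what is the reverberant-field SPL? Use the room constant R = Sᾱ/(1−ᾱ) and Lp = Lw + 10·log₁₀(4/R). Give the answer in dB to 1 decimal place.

70.8 dB

Σ(Sᵢαᵢ) = 1040.5·0.24 + 330.8·0.54 + 330.8·0.11 = 464.740; total area S = 1702.1 m².
ᾱ = 464.740/1702.1 = 0.2730; R = Sᾱ/(1−ᾱ) = 464.740/(1−0.2730) = 639.257 m².
Lp = Lw + 10 log₁₀(4/R) = 92.8 -22.04 = 70.8 dB.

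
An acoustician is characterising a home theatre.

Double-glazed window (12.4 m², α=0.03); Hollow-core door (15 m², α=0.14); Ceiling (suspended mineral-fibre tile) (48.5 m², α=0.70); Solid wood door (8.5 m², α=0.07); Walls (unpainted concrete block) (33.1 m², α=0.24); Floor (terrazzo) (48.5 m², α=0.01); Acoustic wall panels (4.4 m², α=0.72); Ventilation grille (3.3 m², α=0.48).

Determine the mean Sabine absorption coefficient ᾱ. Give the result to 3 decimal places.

0.289

Total surface area S = 173.7 m².
Σ(Sᵢαᵢ) = 12.4×0.03 + 15×0.14 + 48.5×0.70 + 8.5×0.07 + 33.1×0.24 + 48.5×0.01 + 4.4×0.72 + 3.3×0.48 = 50.198.
ᾱ = A/S = 0.289.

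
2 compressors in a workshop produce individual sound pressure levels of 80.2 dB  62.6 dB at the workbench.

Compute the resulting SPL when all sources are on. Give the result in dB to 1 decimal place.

Σ 10^(Lᵢ/10) = 1.065e+08.
L_total = 10·log₁₀(1.065e+08) = 80.3 dB.

80.3 dB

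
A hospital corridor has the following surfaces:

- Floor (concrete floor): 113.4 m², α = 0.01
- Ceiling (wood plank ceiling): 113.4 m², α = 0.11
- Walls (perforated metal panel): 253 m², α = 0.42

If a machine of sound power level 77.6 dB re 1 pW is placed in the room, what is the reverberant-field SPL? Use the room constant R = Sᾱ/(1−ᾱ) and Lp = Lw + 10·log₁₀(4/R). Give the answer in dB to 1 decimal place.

61.6 dB

Σ(Sᵢαᵢ) = 113.4×0.01 + 113.4×0.11 + 253×0.42 = 119.868; total area S = 479.8 m².
ᾱ = 0.2498, so room constant R = A/(1−ᾱ) = 159.781 m².
Lp = Lw + 10 log₁₀(4/R) = 77.6 -16.01 = 61.6 dB.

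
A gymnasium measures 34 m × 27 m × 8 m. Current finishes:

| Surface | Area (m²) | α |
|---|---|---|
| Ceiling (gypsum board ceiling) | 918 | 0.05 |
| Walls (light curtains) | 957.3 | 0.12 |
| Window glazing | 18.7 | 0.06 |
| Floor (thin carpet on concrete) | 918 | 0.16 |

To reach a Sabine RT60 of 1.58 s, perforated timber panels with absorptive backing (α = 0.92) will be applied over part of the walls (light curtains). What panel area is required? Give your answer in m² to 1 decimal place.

A₁ = Σ Sᵢαᵢ = 918·0.05 + 957.3·0.12 + 18.7·0.06 + 918·0.16 = 308.778 sabins.
Required A₂ = 0.161·7344/1.58 = 748.344 sabins.
ΔA needed = 748.344 − 308.778 = 439.566 sabins.
Net gain per m²: Δα = 0.92 − 0.12 = 0.80.
Panel area = 439.566 / 0.80 = 549.5 m².

549.5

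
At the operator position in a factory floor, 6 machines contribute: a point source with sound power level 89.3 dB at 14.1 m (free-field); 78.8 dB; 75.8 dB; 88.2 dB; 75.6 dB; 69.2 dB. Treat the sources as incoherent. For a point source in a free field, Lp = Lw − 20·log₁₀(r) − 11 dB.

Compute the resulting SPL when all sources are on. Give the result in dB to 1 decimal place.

Source at 14.1 m: Lp = 89.3 − 20·log₁₀(14.1) − 11 = 55.3 dB.
Σ 10^(Lᵢ/10) = 8.195e+08.
Combined level = 10 log₁₀(8.195e+08) = 89.1 dB.

89.1 dB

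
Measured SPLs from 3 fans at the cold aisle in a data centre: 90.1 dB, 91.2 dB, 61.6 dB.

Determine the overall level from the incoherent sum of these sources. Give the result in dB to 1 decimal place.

Sum in the linear (power) domain: Σ 10^(Lᵢ/10) = 10^(90.1/10) + 10^(91.2/10) + 10^(61.6/10) = 2.343e+09.
Back to dB: 10·log₁₀ Σ = 93.7 dB.

93.7 dB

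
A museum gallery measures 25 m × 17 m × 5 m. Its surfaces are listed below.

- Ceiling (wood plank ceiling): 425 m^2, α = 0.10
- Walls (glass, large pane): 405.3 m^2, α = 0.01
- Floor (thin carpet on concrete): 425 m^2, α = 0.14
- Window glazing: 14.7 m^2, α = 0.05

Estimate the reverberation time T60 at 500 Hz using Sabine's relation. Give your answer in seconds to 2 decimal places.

A = Σ Sᵢαᵢ = 425·0.10 + 405.3·0.01 + 425·0.14 + 14.7·0.05 = 106.788 sabins.
V = 25·17·5 = 2125 m³.
RT60 = 0.161 · V / A = 0.161 × 2125 / 106.788 = 3.20 s.

3.20 s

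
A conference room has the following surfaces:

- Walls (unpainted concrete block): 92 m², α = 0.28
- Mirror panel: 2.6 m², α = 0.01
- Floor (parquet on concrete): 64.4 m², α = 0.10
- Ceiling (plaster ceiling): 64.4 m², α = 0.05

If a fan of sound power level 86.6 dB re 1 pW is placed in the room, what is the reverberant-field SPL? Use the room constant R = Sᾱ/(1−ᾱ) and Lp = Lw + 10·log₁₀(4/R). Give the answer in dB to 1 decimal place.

Σ(Sᵢαᵢ) = 92·0.28 + 2.6·0.01 + 64.4·0.10 + 64.4·0.05 = 35.446; total area S = 223.4 m².
ᾱ = 35.446/223.4 = 0.1587; R = Sᾱ/(1−ᾱ) = 35.446/(1−0.1587) = 42.132 m².
Lp = 86.6 + 10·log₁₀(4/42.132) = 86.6 + (-10.23) = 76.4 dB.

76.4 dB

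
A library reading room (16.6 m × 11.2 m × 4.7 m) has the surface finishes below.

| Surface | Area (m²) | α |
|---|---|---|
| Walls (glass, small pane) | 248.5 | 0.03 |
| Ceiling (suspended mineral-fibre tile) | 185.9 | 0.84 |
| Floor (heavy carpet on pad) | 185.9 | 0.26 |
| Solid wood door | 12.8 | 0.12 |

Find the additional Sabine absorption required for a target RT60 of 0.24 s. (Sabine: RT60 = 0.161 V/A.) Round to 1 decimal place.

Summing Sᵢαᵢ: 7.455 + 156.156 + 48.334 + 1.536 → A₁ = 213.481 sabins.
V = 873.824 m³. Required absorption A₂ = 0.161 × 873.824 / 0.24 = 586.190 sabins.
Additional absorption ΔA = 586.190 − 213.481 = 372.7 sabins.

372.7 sabins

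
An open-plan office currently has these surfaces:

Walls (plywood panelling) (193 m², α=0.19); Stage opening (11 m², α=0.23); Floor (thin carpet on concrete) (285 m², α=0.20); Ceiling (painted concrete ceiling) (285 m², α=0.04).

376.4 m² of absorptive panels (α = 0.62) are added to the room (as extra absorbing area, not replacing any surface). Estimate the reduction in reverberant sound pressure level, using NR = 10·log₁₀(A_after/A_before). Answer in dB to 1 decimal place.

5.0 dB

Summing Sᵢαᵢ: 36.670 + 2.530 + 57.000 + 11.400 → A_before = 107.600 sabins.
Treatment contributes 376.4·0.62 = 233.368 sabins.
New total A_after = 340.968 sabins.
NR = 10·log₁₀(340.968/107.600) = 5.0 dB.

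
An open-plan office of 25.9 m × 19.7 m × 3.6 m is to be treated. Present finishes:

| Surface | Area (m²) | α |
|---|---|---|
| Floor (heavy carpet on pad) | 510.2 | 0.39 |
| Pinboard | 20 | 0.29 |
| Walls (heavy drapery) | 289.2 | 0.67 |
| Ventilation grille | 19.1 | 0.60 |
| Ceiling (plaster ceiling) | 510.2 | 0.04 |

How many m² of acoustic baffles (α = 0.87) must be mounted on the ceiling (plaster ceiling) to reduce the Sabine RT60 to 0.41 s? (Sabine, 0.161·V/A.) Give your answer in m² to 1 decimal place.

Total absorption A₁ = 510.2×0.39 + 20×0.29 + 289.2×0.67 + 19.1×0.60 + 510.2×0.04
  = 198.978 + 5.800 + 193.764 + 11.460 + 20.408 = 430.410 m² sabins.
Required A₂ = 0.161·1836.828/0.41 = 721.291 sabins.
Absorption to add: 721.291 − 430.410 = 290.881 sabins.
Net gain per m²: Δα = 0.87 − 0.04 = 0.83.
Panel area = 290.881 / 0.83 = 350.5 m².

350.5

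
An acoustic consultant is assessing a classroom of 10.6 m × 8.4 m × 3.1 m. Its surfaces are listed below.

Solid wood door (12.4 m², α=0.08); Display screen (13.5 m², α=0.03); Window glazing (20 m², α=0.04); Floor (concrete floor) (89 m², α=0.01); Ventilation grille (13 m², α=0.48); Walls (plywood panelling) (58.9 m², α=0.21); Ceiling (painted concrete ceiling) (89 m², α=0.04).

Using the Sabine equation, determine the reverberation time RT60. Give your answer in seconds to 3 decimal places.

1.760 sec

Total absorption A = 12.4×0.08 + 13.5×0.03 + 20×0.04 + 89×0.01 + 13×0.48 + 58.9×0.21 + 89×0.04
  = 0.992 + 0.405 + 0.800 + 0.890 + 6.240 + 12.369 + 3.560 = 25.256 m² sabins.
V = 10.6·8.4·3.1 = 276.024 m³.
T = 0.161 V/A = 0.161·276.024/25.256 = 1.760 s.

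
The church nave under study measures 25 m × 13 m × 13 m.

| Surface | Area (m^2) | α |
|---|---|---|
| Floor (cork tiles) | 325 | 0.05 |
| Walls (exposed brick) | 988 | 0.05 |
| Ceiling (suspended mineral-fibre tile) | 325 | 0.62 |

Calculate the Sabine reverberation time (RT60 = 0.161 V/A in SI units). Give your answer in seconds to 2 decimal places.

2.55 sec

A = Σ Sᵢαᵢ = 325×0.05 + 988×0.05 + 325×0.62 = 267.150 sabins.
Volume V = 25 × 13 × 13 = 4225 m³.
Sabine: RT60 = 0.161 × 4225 / 267.150 = 2.55 s.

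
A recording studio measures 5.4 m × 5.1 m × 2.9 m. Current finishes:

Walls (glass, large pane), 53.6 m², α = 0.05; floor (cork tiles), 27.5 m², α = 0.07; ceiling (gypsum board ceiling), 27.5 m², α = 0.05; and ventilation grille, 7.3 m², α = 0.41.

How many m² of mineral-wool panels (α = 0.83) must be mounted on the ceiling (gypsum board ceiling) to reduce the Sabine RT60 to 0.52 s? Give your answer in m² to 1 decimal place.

Equivalent absorption area: A₁ = 53.6*0.05 + 27.5*0.07 + 27.5*0.05 + 7.3*0.41 = 8.973 m².
Required A₂ = 0.161·79.866/0.52 = 24.728 sabins.
ΔA needed = 24.728 − 8.973 = 15.755 sabins.
Each m² of panel replacing the ceiling (gypsum board ceiling) adds (0.83 − 0.05) = 0.78 sabins.
Area = ΔA/Δα = 15.755/0.78 = 20.2 m².

20.2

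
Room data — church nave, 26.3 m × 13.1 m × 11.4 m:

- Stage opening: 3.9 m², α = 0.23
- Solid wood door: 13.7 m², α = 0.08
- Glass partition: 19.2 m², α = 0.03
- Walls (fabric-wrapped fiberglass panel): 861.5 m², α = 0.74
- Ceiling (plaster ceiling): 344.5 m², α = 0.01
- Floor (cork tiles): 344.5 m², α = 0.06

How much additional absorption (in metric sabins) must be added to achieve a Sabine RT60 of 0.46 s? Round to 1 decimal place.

710.5 sabins

Total absorption A₁ = 3.9·0.23 + 13.7·0.08 + 19.2·0.03 + 861.5·0.74 + 344.5·0.01 + 344.5·0.06
  = 0.897 + 1.096 + 0.576 + 637.510 + 3.445 + 20.670 = 664.194 m² sabins.
Target A₂ = 0.161·3927.642/0.46 = 1374.675 sabins (V = 3927.642 m³).
Shortfall: 1374.675 − 664.194 = 710.5 sabins.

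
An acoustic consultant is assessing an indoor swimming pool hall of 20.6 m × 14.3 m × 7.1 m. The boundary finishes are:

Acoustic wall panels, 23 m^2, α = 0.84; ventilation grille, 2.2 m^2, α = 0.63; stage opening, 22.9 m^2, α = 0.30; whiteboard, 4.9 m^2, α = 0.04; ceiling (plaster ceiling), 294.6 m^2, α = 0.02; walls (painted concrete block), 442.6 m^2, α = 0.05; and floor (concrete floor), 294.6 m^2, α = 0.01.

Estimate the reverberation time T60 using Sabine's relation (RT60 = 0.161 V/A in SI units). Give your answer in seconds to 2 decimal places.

Total absorption A = 23×0.84 + 2.2×0.63 + 22.9×0.30 + 4.9×0.04 + 294.6×0.02 + 442.6×0.05 + 294.6×0.01
  = 19.320 + 1.386 + 6.870 + 0.196 + 5.892 + 22.130 + 2.946 = 58.740 m^2 sabins.
Volume V = 20.6 × 14.3 × 7.1 = 2091.518 m³.
RT60 = 0.161 · V / A = 0.161 × 2091.518 / 58.740 = 5.73 s.

5.73 seconds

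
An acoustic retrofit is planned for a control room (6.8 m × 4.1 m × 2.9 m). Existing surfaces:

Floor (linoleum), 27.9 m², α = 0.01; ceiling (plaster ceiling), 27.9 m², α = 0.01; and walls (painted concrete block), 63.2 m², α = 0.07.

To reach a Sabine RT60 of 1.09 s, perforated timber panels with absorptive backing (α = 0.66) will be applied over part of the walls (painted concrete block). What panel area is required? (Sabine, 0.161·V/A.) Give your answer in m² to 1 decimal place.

Summing Sᵢαᵢ: 0.279 + 0.279 + 4.424 → A₁ = 4.982 sabins.
Required A₂ = 0.161·80.852/1.09 = 11.942 sabins.
ΔA needed = 11.942 − 4.982 = 6.960 sabins.
Net gain per m²: Δα = 0.66 − 0.07 = 0.59.
Panel area = 6.960 / 0.59 = 11.8 m².

11.8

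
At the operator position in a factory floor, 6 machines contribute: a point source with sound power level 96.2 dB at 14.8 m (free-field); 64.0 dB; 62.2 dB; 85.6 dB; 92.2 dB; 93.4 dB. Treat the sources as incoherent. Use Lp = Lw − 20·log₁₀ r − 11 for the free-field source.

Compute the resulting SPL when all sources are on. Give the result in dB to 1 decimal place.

96.2 dB

Source at 14.8 m: Lp = 96.2 − 20·log₁₀(14.8) − 11 = 61.8 dB.
Converting to relative power and adding: 10^(61.8/10) + 10^(64.0/10) + 10^(62.2/10) + 10^(85.6/10) + 10^(92.2/10) + 10^(93.4/10) = 4.216e+09.
L_total = 10·log₁₀(4.216e+09) = 96.2 dB.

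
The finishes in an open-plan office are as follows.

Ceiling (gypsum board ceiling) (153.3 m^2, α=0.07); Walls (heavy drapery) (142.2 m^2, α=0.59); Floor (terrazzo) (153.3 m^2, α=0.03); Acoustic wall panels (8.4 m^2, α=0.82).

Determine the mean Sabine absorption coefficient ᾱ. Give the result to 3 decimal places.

S = Σ Sᵢ = 153.3 + 142.2 + 153.3 + 8.4 = 457.2 m^2.
Weighted sum Σ Sα = 106.116.
ᾱ = A/S = 0.232.

0.232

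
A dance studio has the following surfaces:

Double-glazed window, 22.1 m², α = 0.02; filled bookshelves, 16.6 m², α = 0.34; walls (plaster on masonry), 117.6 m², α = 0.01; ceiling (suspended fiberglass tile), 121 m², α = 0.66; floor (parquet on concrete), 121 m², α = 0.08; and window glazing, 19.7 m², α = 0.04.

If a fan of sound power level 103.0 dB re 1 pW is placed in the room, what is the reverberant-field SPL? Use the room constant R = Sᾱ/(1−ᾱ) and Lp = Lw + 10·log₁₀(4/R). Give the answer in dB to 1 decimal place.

88.0 dB

A = 97.590 sabins; S = 418.0 m².
ᾱ = 97.590/418.0 = 0.2335; R = Sᾱ/(1−ᾱ) = 97.590/(1−0.2335) = 127.319 m².
Lp = 103.0 + 10·log₁₀(4/127.319) = 103.0 + (-15.03) = 88.0 dB.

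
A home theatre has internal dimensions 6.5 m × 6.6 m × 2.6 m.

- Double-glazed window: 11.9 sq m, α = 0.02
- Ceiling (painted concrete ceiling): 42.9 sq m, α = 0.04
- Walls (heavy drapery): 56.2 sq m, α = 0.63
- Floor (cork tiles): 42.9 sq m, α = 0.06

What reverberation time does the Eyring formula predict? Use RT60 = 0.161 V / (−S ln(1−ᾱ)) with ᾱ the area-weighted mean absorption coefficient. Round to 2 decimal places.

Total surface area S = 11.9 + 42.9 + 56.2 + 42.9 = 153.9 sq m.
Σ(Sᵢαᵢ) = 11.9×0.02 + 42.9×0.04 + 56.2×0.63 + 42.9×0.06 = 39.934.
ᾱ = 39.934 / 153.9 = 0.2595.
−S·ln(1−ᾱ) = −153.9 × ln(1 − 0.2595) = 46.236.
V = 6.5 × 6.6 × 2.6 = 111.54 m³.
RT60 = 0.161 × 111.54 / 46.236 = 0.39 s.

0.39 s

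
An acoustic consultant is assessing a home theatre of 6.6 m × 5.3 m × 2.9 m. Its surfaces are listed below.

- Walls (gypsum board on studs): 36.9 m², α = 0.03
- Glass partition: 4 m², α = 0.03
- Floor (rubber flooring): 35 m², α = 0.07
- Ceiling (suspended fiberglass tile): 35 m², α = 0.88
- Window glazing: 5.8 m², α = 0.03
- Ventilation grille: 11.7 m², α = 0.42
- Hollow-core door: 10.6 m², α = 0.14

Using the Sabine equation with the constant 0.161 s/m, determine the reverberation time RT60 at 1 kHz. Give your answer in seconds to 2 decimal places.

0.40 seconds

Summing Sᵢαᵢ: 1.107 + 0.120 + 2.450 + 30.800 + 0.174 + 4.914 + 1.484 → A = 41.049 sabins.
Room volume: 101.442 m³.
T = 0.161 V/A = 0.161·101.442/41.049 = 0.40 s.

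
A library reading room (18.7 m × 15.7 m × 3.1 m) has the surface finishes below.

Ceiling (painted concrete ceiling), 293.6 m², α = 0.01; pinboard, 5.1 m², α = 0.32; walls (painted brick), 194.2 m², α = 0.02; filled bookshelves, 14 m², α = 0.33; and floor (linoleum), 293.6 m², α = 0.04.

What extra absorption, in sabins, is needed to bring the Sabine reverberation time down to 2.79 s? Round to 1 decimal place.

27.7 sabins

Total absorption A₁ = 293.6×0.01 + 5.1×0.32 + 194.2×0.02 + 14×0.33 + 293.6×0.04
  = 2.936 + 1.632 + 3.884 + 4.620 + 11.744 = 24.816 m² sabins.
Target A₂ = 0.161·910.129/2.79 = 52.520 sabins (V = 910.129 m³).
Shortfall: 52.520 − 24.816 = 27.7 sabins.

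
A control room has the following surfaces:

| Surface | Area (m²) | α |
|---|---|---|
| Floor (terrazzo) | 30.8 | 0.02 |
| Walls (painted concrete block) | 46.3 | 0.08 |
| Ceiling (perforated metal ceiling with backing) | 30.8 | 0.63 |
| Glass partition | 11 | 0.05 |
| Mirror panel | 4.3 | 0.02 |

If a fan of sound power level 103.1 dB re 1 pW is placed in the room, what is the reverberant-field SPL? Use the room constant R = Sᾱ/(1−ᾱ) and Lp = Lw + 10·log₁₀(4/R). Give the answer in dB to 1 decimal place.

A = 24.360 sabins; S = 123.2 m².
ᾱ = 0.1977, so room constant R = A/(1−ᾱ) = 30.363 m².
Lp = 103.1 + 10·log₁₀(4/30.363) = 103.1 + (-8.80) = 94.3 dB.

94.3 dB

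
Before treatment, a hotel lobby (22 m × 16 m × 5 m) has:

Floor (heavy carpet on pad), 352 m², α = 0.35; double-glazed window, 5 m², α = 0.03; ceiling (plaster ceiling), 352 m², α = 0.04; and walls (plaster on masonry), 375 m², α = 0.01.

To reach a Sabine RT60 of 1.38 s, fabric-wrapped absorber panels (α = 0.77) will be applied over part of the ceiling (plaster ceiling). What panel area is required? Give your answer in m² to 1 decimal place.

87.9

Summing Sᵢαᵢ: 123.200 + 0.150 + 14.080 + 3.750 → A₁ = 141.180 sabins.
Required A₂ = 0.161·1760/1.38 = 205.333 sabins.
Absorption to add: 205.333 − 141.180 = 64.153 sabins.
Each m² of panel replacing the ceiling (plaster ceiling) adds (0.77 − 0.04) = 0.73 sabins.
Panel area = 64.153 / 0.73 = 87.9 m².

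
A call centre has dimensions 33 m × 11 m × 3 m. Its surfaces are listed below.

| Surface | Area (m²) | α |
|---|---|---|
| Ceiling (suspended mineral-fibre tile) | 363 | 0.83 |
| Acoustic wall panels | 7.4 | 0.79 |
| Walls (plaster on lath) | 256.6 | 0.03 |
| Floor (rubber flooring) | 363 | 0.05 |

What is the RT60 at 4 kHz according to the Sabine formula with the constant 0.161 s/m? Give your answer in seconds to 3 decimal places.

Summing Sᵢαᵢ: 301.290 + 5.846 + 7.698 + 18.150 → A = 332.984 sabins.
Room volume: 1089 m³.
RT60 = 0.161 · V / A = 0.161 × 1089 / 332.984 = 0.527 s.

0.527 sec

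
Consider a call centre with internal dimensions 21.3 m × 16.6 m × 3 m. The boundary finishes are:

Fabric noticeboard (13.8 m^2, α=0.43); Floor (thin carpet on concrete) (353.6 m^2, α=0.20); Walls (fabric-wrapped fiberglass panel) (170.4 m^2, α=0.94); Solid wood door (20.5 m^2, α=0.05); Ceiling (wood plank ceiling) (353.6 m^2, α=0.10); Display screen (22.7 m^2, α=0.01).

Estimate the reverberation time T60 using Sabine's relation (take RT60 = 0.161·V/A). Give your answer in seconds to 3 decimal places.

A = Σ Sᵢαᵢ = 13.8·0.43 + 353.6·0.20 + 170.4·0.94 + 20.5·0.05 + 353.6·0.10 + 22.7·0.01 = 273.442 sabins.
Room volume: 1060.74 m³.
RT60 = 0.161 · V / A = 0.161 × 1060.74 / 273.442 = 0.625 s.

0.625 seconds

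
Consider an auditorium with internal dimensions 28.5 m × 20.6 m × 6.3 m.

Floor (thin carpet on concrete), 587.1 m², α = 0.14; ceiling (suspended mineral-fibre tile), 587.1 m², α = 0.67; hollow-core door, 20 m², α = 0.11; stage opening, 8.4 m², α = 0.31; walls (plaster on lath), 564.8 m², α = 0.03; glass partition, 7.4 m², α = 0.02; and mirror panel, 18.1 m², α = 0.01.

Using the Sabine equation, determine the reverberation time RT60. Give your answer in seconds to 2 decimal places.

A = Σ Sᵢαᵢ = 587.1*0.14 + 587.1*0.67 + 20*0.11 + 8.4*0.31 + 564.8*0.03 + 7.4*0.02 + 18.1*0.01 = 497.628 sabins.
Room volume: 3698.73 m³.
T = 0.161 V/A = 0.161·3698.73/497.628 = 1.20 s.

1.20 seconds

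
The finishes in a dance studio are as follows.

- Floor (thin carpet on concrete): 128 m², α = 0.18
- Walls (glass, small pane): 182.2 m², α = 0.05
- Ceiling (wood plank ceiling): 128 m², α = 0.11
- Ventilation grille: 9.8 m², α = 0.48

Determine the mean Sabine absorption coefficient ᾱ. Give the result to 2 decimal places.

0.11

S = Σ Sᵢ = 128 + 182.2 + 128 + 9.8 = 448.0 m².
Weighted sum Σ Sα = 50.934.
ᾱ = A/S = 0.11.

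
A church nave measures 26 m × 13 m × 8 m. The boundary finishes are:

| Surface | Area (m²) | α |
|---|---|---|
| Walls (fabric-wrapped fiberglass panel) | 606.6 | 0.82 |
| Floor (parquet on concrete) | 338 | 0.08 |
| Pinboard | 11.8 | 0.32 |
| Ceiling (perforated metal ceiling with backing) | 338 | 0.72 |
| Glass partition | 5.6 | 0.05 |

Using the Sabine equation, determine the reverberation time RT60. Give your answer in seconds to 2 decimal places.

Equivalent absorption area: A = 606.6·0.82 + 338·0.08 + 11.8·0.32 + 338·0.72 + 5.6·0.05 = 771.868 m².
Room volume: 2704 m³.
Sabine: RT60 = 0.161 × 2704 / 771.868 = 0.56 s.

0.56 s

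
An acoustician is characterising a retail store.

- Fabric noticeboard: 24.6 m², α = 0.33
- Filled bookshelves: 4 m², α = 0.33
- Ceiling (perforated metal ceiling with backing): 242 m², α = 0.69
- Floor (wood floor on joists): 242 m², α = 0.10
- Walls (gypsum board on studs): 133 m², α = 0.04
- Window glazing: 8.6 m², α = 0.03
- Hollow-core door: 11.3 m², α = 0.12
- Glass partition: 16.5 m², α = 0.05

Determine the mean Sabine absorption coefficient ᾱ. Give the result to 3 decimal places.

Total surface area S = 682.0 m².
Weighted sum Σ Sα = 208.377.
ᾱ = A/S = 0.306.

0.306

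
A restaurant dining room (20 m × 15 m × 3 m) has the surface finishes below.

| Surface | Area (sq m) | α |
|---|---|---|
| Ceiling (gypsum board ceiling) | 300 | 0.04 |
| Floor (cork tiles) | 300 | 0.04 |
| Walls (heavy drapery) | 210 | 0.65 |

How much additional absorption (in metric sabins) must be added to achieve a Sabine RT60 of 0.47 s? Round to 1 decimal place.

147.8 sabins

Total absorption A₁ = 300×0.04 + 300×0.04 + 210×0.65
  = 12.000 + 12.000 + 136.500 = 160.500 sq m sabins.
For T = 0.47 s, need A₂ = 0.161·V/T = 0.161·900/0.47 = 308.298 sabins.
ΔA = A₂ − A₁ = 308.298 − 160.500 = 147.8 sabins.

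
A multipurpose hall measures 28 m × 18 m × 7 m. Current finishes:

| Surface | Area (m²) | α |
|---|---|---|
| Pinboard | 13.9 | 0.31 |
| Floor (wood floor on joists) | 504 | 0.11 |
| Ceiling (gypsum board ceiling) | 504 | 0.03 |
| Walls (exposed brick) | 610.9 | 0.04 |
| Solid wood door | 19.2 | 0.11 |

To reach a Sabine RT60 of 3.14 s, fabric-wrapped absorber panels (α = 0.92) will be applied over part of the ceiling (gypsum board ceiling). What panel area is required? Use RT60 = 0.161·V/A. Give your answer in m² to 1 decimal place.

89.3

A₁ = Σ Sᵢαᵢ = 13.9·0.31 + 504·0.11 + 504·0.03 + 610.9·0.04 + 19.2·0.11 = 101.417 sabins.
Required A₂ = 0.161·3528/3.14 = 180.894 sabins.
Absorption to add: 180.894 − 101.417 = 79.477 sabins.
Each m² of panel replacing the ceiling (gypsum board ceiling) adds (0.92 − 0.03) = 0.89 sabins.
Area = ΔA/Δα = 79.477/0.89 = 89.3 m².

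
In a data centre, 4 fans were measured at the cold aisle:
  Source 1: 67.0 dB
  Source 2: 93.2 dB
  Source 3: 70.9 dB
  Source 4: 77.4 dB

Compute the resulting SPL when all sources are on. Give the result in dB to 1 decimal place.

93.3 dB

Converting to relative power and adding: 10^(67.0/10) + 10^(93.2/10) + 10^(70.9/10) + 10^(77.4/10) = 2.162e+09.
Combined level = 10 log₁₀(2.162e+09) = 93.3 dB.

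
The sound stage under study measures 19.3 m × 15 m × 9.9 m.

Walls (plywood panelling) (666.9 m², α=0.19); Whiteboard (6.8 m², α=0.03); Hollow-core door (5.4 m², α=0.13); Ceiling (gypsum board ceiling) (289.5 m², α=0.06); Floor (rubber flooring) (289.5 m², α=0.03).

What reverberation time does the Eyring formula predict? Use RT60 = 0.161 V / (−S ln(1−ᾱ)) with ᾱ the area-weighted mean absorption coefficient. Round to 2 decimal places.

2.82 seconds

Total surface area S = 666.9 + 6.8 + 5.4 + 289.5 + 289.5 = 1258.1 m².
Absorption A = 666.9·0.19 + 6.8·0.03 + 5.4·0.13 + 289.5·0.06 + 289.5·0.03 = 153.672 sabins.
Mean coefficient ᾱ = A/S = 0.1221.
Eyring denominator: −S ln(1−ᾱ) = 163.833.
V = 19.3 × 15 × 9.9 = 2866.05 m³.
RT60 = 0.161 × 2866.05 / 163.833 = 2.82 s.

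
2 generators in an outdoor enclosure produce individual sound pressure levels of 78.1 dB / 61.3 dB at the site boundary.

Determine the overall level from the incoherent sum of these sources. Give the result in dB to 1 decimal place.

Σ 10^(Lᵢ/10) = 6.591e+07.
L_total = 10·log₁₀(6.591e+07) = 78.2 dB.

78.2 dB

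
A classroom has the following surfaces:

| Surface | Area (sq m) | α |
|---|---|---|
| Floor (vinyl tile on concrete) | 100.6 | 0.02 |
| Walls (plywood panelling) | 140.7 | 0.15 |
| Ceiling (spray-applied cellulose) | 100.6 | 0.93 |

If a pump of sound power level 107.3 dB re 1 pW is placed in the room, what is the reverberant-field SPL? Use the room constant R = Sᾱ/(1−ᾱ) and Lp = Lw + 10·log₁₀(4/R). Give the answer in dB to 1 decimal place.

Σ(Sᵢαᵢ) = 100.6×0.02 + 140.7×0.15 + 100.6×0.93 = 116.675; total area S = 341.9 sq m.
ᾱ = 116.675/341.9 = 0.3413; R = Sᾱ/(1−ᾱ) = 116.675/(1−0.3413) = 177.129 sq m.
Lp = 107.3 + 10·log₁₀(4/177.129) = 107.3 + (-16.46) = 90.8 dB.

90.8 dB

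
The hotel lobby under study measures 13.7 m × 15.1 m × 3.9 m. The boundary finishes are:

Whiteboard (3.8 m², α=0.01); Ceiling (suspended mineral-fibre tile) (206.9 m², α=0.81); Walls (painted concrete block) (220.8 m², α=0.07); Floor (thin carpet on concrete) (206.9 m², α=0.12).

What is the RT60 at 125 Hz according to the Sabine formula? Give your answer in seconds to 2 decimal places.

Equivalent absorption area: A = 3.8×0.01 + 206.9×0.81 + 220.8×0.07 + 206.9×0.12 = 207.911 m².
V = 13.7·15.1·3.9 = 806.793 m³.
T = 0.161 V/A = 0.161·806.793/207.911 = 0.62 s.

0.62 sec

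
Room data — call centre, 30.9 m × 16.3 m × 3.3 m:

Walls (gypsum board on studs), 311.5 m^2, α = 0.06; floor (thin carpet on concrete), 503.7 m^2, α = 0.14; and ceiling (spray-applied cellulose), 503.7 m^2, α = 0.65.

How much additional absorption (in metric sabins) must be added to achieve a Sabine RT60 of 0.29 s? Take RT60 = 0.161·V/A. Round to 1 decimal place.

A₁ = Σ Sᵢαᵢ = 311.5·0.06 + 503.7·0.14 + 503.7·0.65 = 416.613 sabins.
For T = 0.29 s, need A₂ = 0.161·V/T = 0.161·1662.111/0.29 = 922.758 sabins.
Shortfall: 922.758 − 416.613 = 506.1 sabins.

506.1 sabins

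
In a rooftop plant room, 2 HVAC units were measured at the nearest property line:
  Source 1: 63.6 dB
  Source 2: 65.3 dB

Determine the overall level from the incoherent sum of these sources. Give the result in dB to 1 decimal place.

Sum in the linear (power) domain: Σ 10^(Lᵢ/10) = 10^(63.6/10) + 10^(65.3/10) = 5.679e+06.
Back to dB: 10·log₁₀ Σ = 67.5 dB.

67.5 dB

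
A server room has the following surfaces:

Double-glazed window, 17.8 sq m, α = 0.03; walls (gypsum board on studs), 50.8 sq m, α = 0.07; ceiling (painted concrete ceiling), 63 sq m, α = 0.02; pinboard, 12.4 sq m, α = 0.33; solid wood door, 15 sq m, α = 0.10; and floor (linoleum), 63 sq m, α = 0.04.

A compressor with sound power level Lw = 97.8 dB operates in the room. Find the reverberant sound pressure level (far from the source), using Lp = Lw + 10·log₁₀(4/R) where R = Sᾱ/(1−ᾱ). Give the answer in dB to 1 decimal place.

92.3 dB

Σ(Sᵢαᵢ) = 17.8×0.03 + 50.8×0.07 + 63×0.02 + 12.4×0.33 + 15×0.10 + 63×0.04 = 13.462; total area S = 222.0 sq m.
ᾱ = 13.462/222.0 = 0.0606; R = Sᾱ/(1−ᾱ) = 13.462/(1−0.0606) = 14.330 sq m.
Lp = 97.8 + 10·log₁₀(4/14.330) = 97.8 + (-5.54) = 92.3 dB.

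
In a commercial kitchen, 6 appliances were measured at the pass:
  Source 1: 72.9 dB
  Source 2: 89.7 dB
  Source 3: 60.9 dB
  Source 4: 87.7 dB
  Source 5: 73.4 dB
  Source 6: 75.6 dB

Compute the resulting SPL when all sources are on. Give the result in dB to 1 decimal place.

92.0 dB

Σ 10^(Lᵢ/10) = 1.601e+09.
Back to dB: 10·log₁₀ Σ = 92.0 dB.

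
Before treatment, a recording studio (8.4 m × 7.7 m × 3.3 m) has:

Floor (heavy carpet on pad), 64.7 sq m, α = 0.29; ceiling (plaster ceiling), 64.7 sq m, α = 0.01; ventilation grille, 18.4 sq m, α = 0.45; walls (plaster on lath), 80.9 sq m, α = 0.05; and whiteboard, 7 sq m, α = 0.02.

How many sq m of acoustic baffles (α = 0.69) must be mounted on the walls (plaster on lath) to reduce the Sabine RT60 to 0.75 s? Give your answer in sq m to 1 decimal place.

Total absorption A₁ = 64.7*0.29 + 64.7*0.01 + 18.4*0.45 + 80.9*0.05 + 7*0.02
  = 18.763 + 0.647 + 8.280 + 4.045 + 0.140 = 31.875 sq m sabins.
Required A₂ = 0.161·213.444/0.75 = 45.819 sabins.
Absorption to add: 45.819 − 31.875 = 13.944 sabins.
Net gain per sq m: Δα = 0.69 − 0.05 = 0.64.
Panel area = 13.944 / 0.64 = 21.8 sq m.

21.8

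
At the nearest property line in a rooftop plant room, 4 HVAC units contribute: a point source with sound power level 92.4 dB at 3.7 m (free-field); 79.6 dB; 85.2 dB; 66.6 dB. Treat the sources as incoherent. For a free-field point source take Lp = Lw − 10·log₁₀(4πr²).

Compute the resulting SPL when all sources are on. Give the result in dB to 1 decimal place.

86.4 dB

Source at 3.7 m: Lp = 92.4 − 10·log₁₀(4π·3.7²) = 92.4 − 10·log₁₀(172.034) = 70.0 dB.
Σ 10^(Lᵢ/10) = 4.369e+08.
L_total = 10·log₁₀(4.369e+08) = 86.4 dB.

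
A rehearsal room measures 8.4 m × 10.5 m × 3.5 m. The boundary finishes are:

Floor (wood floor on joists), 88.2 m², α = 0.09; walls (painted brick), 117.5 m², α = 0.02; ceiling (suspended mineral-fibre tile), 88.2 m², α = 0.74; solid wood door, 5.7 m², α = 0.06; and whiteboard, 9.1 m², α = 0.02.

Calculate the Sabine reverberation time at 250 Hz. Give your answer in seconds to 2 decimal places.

0.65 s

A = Σ Sᵢαᵢ = 88.2×0.09 + 117.5×0.02 + 88.2×0.74 + 5.7×0.06 + 9.1×0.02 = 76.080 sabins.
Room volume: 308.7 m³.
RT60 = 0.161 · V / A = 0.161 × 308.7 / 76.080 = 0.65 s.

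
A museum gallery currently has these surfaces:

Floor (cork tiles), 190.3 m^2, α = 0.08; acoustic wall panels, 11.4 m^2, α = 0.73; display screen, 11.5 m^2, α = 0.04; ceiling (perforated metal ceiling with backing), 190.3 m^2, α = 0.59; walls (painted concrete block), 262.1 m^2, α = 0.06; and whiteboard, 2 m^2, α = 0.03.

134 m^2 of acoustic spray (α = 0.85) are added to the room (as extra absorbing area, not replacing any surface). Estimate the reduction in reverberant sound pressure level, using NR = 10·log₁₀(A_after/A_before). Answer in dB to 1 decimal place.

2.4 dB

Total absorption A_before = 190.3*0.08 + 11.4*0.73 + 11.5*0.04 + 190.3*0.59 + 262.1*0.06 + 2*0.03
  = 15.224 + 8.322 + 0.460 + 112.277 + 15.726 + 0.060 = 152.069 m^2 sabins.
Treatment contributes 134·0.85 = 113.900 sabins.
A_after = 152.069 + 113.900 = 265.969 sabins.
Reduction = 10 log₁₀(A_after/A_before) = 10 log₁₀(1.7490) = 2.4 dB.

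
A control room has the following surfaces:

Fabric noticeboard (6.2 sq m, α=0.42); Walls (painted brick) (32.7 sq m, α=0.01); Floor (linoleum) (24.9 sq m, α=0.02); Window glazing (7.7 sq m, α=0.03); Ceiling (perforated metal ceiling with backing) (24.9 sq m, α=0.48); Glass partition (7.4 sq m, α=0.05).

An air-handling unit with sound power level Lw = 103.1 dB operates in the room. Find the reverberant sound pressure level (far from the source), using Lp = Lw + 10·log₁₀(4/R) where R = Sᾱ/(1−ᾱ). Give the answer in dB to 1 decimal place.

A = 15.982 sabins; S = 103.8 sq m.
ᾱ = 15.982/103.8 = 0.1540; R = Sᾱ/(1−ᾱ) = 15.982/(1−0.1540) = 18.891 sq m.
Lp = 103.1 + 10·log₁₀(4/18.891) = 103.1 + (-6.74) = 96.4 dB.

96.4 dB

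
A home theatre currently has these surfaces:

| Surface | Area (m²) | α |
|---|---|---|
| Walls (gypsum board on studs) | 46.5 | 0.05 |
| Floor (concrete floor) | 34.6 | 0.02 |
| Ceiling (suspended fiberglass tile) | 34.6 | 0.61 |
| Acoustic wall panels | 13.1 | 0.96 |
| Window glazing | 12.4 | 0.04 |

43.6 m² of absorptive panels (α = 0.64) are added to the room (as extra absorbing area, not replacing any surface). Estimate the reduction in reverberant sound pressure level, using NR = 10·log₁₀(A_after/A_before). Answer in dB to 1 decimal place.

A_before = Σ Sᵢαᵢ = 46.5·0.05 + 34.6·0.02 + 34.6·0.61 + 13.1·0.96 + 12.4·0.04 = 37.195 sabins.
Treatment contributes 43.6·0.64 = 27.904 sabins.
A_after = 37.195 + 27.904 = 65.099 sabins.
NR = 10·log₁₀(65.099/37.195) = 2.4 dB.

2.4 dB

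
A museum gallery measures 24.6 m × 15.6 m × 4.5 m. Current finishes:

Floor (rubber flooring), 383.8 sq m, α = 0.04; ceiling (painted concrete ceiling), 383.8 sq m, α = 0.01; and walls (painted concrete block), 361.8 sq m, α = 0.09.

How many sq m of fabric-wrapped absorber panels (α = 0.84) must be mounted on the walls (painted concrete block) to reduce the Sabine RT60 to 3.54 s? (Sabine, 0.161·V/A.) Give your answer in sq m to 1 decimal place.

35.7

Summing Sᵢαᵢ: 15.352 + 3.838 + 32.562 → A₁ = 51.752 sabins.
Required A₂ = 0.161·1726.92/3.54 = 78.541 sabins.
ΔA needed = 78.541 − 51.752 = 26.789 sabins.
Each sq m of panel replacing the walls (painted concrete block) adds (0.84 − 0.09) = 0.75 sabins.
Area = ΔA/Δα = 26.789/0.75 = 35.7 sq m.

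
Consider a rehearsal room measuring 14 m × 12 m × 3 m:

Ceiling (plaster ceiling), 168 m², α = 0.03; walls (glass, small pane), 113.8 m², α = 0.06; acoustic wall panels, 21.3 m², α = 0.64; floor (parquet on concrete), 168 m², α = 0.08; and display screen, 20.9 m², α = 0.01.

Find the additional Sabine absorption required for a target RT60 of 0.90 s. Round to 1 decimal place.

Summing Sᵢαᵢ: 5.040 + 6.828 + 13.632 + 13.440 + 0.209 → A₁ = 39.149 sabins.
For T = 0.90 s, need A₂ = 0.161·V/T = 0.161·504/0.90 = 90.160 sabins.
Shortfall: 90.160 − 39.149 = 51.0 sabins.

51.0 sabins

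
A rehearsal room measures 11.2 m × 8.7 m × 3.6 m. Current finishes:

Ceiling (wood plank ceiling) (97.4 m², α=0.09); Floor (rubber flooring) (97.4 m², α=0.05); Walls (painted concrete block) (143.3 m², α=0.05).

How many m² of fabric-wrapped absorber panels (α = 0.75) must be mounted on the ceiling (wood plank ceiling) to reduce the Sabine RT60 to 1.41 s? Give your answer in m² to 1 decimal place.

29.2

Summing Sᵢαᵢ: 8.766 + 4.870 + 7.165 → A₁ = 20.801 sabins.
Required A₂ = 0.161·350.784/1.41 = 40.054 sabins.
ΔA needed = 40.054 − 20.801 = 19.253 sabins.
Net gain per m²: Δα = 0.75 − 0.09 = 0.66.
Panel area = 19.253 / 0.66 = 29.2 m².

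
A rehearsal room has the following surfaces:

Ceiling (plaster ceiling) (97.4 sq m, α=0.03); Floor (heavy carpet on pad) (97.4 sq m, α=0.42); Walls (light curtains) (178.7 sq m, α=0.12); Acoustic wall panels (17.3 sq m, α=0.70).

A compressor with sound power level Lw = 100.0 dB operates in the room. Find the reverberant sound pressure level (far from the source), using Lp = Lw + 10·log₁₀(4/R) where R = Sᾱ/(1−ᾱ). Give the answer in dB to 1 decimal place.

Σ(Sᵢαᵢ) = 97.4×0.03 + 97.4×0.42 + 178.7×0.12 + 17.3×0.70 = 77.384; total area S = 390.8 sq m.
ᾱ = 0.1980, so room constant R = A/(1−ᾱ) = 96.489 sq m.
Lp = 100.0 + 10·log₁₀(4/96.489) = 100.0 + (-13.82) = 86.2 dB.

86.2 dB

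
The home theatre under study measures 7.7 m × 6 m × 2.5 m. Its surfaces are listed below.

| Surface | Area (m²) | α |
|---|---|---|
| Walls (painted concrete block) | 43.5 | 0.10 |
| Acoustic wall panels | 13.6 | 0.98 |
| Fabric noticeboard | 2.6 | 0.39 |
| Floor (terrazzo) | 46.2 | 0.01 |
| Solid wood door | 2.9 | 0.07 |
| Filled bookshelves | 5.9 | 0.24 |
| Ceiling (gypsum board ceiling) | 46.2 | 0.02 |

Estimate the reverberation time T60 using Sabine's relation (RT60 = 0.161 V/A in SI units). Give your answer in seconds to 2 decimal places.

Summing Sᵢαᵢ: 4.350 + 13.328 + 1.014 + 0.462 + 0.203 + 1.416 + 0.924 → A = 21.697 sabins.
Room volume: 115.5 m³.
T = 0.161 V/A = 0.161·115.5/21.697 = 0.86 s.

0.86 s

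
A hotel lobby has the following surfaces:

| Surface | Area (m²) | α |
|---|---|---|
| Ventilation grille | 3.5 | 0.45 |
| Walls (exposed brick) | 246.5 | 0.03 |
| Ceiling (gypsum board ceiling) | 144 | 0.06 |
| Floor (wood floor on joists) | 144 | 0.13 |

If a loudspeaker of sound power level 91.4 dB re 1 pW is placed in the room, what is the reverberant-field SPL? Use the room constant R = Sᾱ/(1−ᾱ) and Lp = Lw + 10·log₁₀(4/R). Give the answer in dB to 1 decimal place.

A = 36.330 sabins; S = 538.0 m².
ᾱ = 36.330/538.0 = 0.0675; R = Sᾱ/(1−ᾱ) = 36.330/(1−0.0675) = 38.960 m².
Lp = 91.4 + 10·log₁₀(4/38.960) = 91.4 + (-9.89) = 81.5 dB.

81.5 dB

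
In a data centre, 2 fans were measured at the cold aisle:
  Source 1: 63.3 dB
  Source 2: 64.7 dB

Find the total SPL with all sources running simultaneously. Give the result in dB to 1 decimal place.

67.1 dB

Σ 10^(Lᵢ/10) = 5.089e+06.
Combined level = 10 log₁₀(5.089e+06) = 67.1 dB.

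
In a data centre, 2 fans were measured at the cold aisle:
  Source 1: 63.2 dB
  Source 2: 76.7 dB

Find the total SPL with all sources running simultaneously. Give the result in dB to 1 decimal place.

Sum in the linear (power) domain: Σ 10^(Lᵢ/10) = 10^(63.2/10) + 10^(76.7/10) = 4.886e+07.
Combined level = 10 log₁₀(4.886e+07) = 76.9 dB.

76.9 dB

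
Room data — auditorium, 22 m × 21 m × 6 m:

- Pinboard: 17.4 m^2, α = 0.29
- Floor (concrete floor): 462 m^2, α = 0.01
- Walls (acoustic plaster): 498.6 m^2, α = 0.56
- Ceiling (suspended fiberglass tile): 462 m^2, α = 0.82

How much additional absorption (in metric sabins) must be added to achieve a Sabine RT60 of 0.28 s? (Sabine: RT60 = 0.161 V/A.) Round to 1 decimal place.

A₁ = Σ Sᵢαᵢ = 17.4*0.29 + 462*0.01 + 498.6*0.56 + 462*0.82 = 667.722 sabins.
V = 2772 m³. Required absorption A₂ = 0.161 × 2772 / 0.28 = 1593.900 sabins.
ΔA = A₂ − A₁ = 1593.900 − 667.722 = 926.2 sabins.

926.2 sabins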